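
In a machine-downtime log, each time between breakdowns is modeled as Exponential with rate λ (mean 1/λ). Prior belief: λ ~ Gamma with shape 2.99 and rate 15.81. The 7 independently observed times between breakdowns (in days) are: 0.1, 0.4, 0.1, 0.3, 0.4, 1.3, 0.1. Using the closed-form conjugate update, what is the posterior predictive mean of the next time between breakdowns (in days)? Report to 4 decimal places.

2.0590

With a Gamma(shape α, rate β) prior on the exponential rate λ, the posterior after n observations with total T = Σxᵢ is Gamma(α+n, β+T).
Sum of observations T = 2.7 days; n = 7.
Posterior: Gamma(2.99+7, 15.81+2.7) = Gamma(9.99, 18.51).
The predictive distribution for the next observation is Lomax; its mean is β/(α−1) = 18.51/8.99 = 2.0590.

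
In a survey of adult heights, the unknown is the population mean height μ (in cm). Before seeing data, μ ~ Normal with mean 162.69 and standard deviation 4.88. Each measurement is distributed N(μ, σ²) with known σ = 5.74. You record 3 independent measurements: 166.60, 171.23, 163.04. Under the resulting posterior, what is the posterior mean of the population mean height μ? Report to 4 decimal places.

For Normal data with known variance σ², a Normal(μ₀, σ₀²) prior on μ is conjugate. Posterior precision = 1/σ₀² + n/σ²; posterior mean is the precision-weighted average of μ₀ and x̄.
Σxᵢ = 166.60 + 171.23 + 163.04 = 500.87, so n·x̄ = 500.87.
σ₀² = 4.88² = 23.8144, σ² = 5.74² = 32.9476; σ² + n·σ₀² = 32.9476 + 3·23.8144 = 104.3908.
Posterior mean = (μ₀/σ₀² + n·x̄/σ²)/(1/σ₀² + n/σ²) = (σ²·μ₀ + σ₀²·n·x̄)/(σ² + n·σ₀²) = (32.9476·162.69 + 23.8144·500.87)/104.3908 = 17288.163572/104.3908 = 165.6100.

165.6100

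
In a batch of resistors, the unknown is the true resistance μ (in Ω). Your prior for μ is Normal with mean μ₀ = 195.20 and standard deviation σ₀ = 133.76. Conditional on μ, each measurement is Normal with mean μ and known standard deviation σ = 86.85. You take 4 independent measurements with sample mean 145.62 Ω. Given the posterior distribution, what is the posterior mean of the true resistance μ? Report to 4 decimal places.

For Normal data with known variance σ², a Normal(μ₀, σ₀²) prior on μ is conjugate. Posterior precision = 1/σ₀² + n/σ²; posterior mean is the precision-weighted average of μ₀ and x̄.
n·x̄ = 4·145.62 = 582.48.
σ₀² = 133.76² = 17891.7376, σ² = 86.85² = 7542.9225; σ² + n·σ₀² = 7542.9225 + 4·17891.7376 = 79109.8729.
Posterior mean = (μ₀/σ₀² + n·x̄/σ²)/(1/σ₀² + n/σ²) = (σ²·μ₀ + σ₀²·n·x̄)/(σ² + n·σ₀²) = (7542.9225·195.20 + 17891.7376·582.48)/79109.8729 = 11893957.789248/79109.8729 = 150.3473.

150.3473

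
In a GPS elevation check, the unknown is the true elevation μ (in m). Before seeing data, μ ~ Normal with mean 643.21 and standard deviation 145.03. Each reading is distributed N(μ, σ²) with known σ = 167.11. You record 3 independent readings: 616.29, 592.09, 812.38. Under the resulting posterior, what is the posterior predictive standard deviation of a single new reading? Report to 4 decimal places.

185.4147

For Normal data with known variance σ², a Normal(μ₀, σ₀²) prior on μ is conjugate. Posterior precision = 1/σ₀² + n/σ²; posterior mean is the precision-weighted average of μ₀ and x̄.
σ₀² = 145.03² = 21033.7009, σ² = 167.11² = 27925.7521; σ² + n·σ₀² = 27925.7521 + 3·21033.7009 = 91026.8548.
Posterior precision = 1/σ₀² + n/σ² = 1/21033.7009 + 3/27925.7521 = (σ² + n·σ₀²)/(σ₀²σ²) = 91026.8548/(21033.7009·27925.7521); posterior variance σₙ² = σ₀²σ²/(σ² + n·σ₀²) = 21033.7009·27925.7521/91026.8548 = 6452.842058.
Predictive variance for one new observation = σₙ² + σ² = 21033.7009·27925.7521/91026.8548 + 27925.7521 = σ²·(σ₀² + 91026.8548)/91026.8548 = 27925.7521·112060.5557/91026.8548 = 34378.594158; SD = √(27925.7521·112060.5557/91026.8548) = 185.4147.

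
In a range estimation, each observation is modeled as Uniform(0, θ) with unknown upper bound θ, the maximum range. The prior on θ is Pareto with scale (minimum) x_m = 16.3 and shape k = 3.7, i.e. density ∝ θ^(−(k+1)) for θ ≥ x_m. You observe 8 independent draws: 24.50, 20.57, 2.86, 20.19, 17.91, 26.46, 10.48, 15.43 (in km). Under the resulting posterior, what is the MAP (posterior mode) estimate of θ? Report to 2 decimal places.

A Pareto(scale x_m, shape k) prior on the upper bound θ of Uniform(0, θ) is conjugate: posterior is Pareto(max(x_m, max xᵢ), k + n).
Sample maximum = 26.46; prior scale x_m = 16.3 → posterior scale = max = 26.46.
Posterior shape = 3.7 + 8 = 11.7.
The Pareto density is decreasing on [x_m, ∞), so the mode is x_m = 26.46.

26.46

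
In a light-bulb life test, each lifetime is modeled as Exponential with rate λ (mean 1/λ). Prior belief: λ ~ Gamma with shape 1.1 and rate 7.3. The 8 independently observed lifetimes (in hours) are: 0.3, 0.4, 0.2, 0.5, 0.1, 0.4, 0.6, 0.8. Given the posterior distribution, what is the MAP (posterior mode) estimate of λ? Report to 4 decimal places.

With a Gamma(shape α, rate β) prior on the exponential rate λ, the posterior after n observations with total T = Σxᵢ is Gamma(α+n, β+T).
Sum of observations T = 3.3 hours; n = 8.
Posterior: Gamma(1.1+8, 7.3+3.3) = Gamma(9.1, 10.6).
Mode = (α−1)/β = 0.7642.

0.7642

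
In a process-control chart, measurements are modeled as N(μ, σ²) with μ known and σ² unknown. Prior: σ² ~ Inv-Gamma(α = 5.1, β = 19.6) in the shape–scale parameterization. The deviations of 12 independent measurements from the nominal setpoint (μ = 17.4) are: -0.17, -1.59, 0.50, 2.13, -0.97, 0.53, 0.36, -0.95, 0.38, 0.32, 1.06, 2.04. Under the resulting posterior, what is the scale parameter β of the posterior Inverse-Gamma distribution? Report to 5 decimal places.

27.16490

With known mean μ and an Inverse-Gamma(α, β) prior on σ², the Normal likelihood is conjugate: posterior is Inv-Gamma(α + n/2, β + Σ(xᵢ−μ)²/2).
Σ(xᵢ−μ)² = (-0.17)² + (-1.59)² + (0.50)² + (2.13)² + (-0.97)² + (0.53)² + (0.36)² + (-0.95)² + (0.38)² + (0.32)² + (1.06)² + (2.04)² = 15.1298.
Posterior: Inv-Gamma(5.1 + 12/2, 19.6 + 15.1298/2) = Inv-Gamma(11.10, 27.16490).
Posterior β = 27.16490.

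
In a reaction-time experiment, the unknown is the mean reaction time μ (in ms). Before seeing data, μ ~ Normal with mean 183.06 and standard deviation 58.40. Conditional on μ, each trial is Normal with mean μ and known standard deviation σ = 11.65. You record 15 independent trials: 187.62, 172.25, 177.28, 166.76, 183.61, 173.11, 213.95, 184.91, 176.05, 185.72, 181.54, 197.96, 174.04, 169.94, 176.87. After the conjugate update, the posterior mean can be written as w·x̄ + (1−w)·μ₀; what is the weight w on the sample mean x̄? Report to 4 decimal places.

For Normal data with known variance σ², a Normal(μ₀, σ₀²) prior on μ is conjugate. Posterior precision = 1/σ₀² + n/σ²; posterior mean is the precision-weighted average of μ₀ and x̄.
σ₀² = 58.40² = 3410.56, σ² = 11.65² = 135.7225. Prior precision 1/σ₀² = 1/3410.56; data precision n/σ² = 15/135.7225.
w = (n/σ²)/(1/σ₀² + n/σ²) = n·σ₀²/(σ² + n·σ₀²) = 15·3410.56/(135.7225 + 15·3410.56) = 51158.4/51294.1225 = 0.9974.

0.9974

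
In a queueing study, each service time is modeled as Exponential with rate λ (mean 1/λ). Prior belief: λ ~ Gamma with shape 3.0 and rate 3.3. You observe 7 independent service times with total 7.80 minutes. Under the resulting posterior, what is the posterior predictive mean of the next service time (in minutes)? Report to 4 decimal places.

1.2333

With a Gamma(shape α, rate β) prior on the exponential rate λ, the posterior after n observations with total T = Σxᵢ is Gamma(α+n, β+T).
Posterior: Gamma(3.0+7, 3.3+7.80) = Gamma(10.0, 11.10).
The predictive distribution for the next observation is Lomax; its mean is β/(α−1) = 11.10/9.0 = 1.2333.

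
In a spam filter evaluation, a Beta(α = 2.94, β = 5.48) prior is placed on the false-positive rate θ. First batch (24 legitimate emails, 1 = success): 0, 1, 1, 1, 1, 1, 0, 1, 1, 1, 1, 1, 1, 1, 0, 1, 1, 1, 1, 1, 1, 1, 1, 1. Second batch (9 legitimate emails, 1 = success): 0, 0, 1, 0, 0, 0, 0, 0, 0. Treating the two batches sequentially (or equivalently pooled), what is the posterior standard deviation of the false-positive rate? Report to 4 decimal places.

0.0752

The Beta prior is conjugate to a Binomial/Bernoulli likelihood; the update adds successes to α and failures to β.
After batch 1: Beta(2.94+21, 5.48+3) = Beta(23.94, 8.48).
After batch 2: Beta(23.94+1, 8.48+8) = Beta(24.94, 16.48).
Var = αβ/((α+β)²(α+β+1)) = 24.94·16.48/(41.42²·42.42) = 0.00564759; SD = √0.00564759 = 0.0752.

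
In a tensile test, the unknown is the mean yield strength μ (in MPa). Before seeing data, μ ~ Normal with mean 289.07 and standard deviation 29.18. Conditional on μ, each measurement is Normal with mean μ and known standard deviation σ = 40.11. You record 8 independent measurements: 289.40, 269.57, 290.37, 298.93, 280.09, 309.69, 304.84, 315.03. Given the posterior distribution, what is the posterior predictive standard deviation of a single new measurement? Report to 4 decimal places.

For Normal data with known variance σ², a Normal(μ₀, σ₀²) prior on μ is conjugate. Posterior precision = 1/σ₀² + n/σ²; posterior mean is the precision-weighted average of μ₀ and x̄.
σ₀² = 29.18² = 851.4724, σ² = 40.11² = 1608.8121; σ² + n·σ₀² = 1608.8121 + 8·851.4724 = 8420.5913.
Posterior precision = 1/σ₀² + n/σ² = 1/851.4724 + 8/1608.8121 = (σ² + n·σ₀²)/(σ₀²σ²) = 8420.5913/(851.4724·1608.8121); posterior variance σₙ² = σ₀²σ²/(σ² + n·σ₀²) = 851.4724·1608.8121/8420.5913 = 162.679680.
Predictive variance for one new observation = σₙ² + σ² = 851.4724·1608.8121/8420.5913 + 1608.8121 = σ²·(σ₀² + 8420.5913)/8420.5913 = 1608.8121·9272.0637/8420.5913 = 1771.491780; SD = √(1608.8121·9272.0637/8420.5913) = 42.0891.

42.0891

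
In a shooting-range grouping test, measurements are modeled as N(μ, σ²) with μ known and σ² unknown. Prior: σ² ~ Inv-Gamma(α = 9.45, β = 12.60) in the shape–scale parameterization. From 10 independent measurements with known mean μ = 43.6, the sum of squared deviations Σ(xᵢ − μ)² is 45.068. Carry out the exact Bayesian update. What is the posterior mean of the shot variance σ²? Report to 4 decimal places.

With known mean μ and an Inverse-Gamma(α, β) prior on σ², the Normal likelihood is conjugate: posterior is Inv-Gamma(α + n/2, β + Σ(xᵢ−μ)²/2).
Posterior: Inv-Gamma(9.45 + 10/2, 12.60 + 45.068/2) = Inv-Gamma(14.45, 35.1340).
E[σ²|data] = β/(α−1) = 35.1340/13.45 = 2.6122.

2.6122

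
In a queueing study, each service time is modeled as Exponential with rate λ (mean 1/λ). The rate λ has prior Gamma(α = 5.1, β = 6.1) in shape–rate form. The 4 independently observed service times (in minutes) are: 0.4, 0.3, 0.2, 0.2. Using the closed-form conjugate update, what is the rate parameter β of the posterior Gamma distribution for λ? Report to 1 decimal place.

7.2

With a Gamma(shape α, rate β) prior on the exponential rate λ, the posterior after n observations with total T = Σxᵢ is Gamma(α+n, β+T).
Sum of observations T = 1.1 minutes; n = 4.
Posterior: Gamma(5.1+4, 6.1+1.1) = Gamma(9.1, 7.2).
Posterior β = 7.2.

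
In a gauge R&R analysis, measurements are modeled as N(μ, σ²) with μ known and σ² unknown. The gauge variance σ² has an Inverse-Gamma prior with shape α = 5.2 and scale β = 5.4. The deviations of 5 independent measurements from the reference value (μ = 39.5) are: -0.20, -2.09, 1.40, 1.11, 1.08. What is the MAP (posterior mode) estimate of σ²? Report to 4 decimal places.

1.1245

With known mean μ and an Inverse-Gamma(α, β) prior on σ², the Normal likelihood is conjugate: posterior is Inv-Gamma(α + n/2, β + Σ(xᵢ−μ)²/2).
Σ(xᵢ−μ)² = (-0.20)² + (-2.09)² + (1.40)² + (1.11)² + (1.08)² = 8.7666.
Posterior: Inv-Gamma(5.2 + 5/2, 5.4 + 8.7666/2) = Inv-Gamma(7.70, 9.78330).
Mode = β/(α+1) = 9.78330/8.70 = 1.1245.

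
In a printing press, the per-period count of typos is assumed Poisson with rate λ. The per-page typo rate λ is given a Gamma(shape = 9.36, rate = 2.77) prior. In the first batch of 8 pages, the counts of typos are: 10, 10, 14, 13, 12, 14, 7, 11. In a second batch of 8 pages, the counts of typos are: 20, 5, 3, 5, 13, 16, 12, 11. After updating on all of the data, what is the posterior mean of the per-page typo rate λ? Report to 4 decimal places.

9.8753

With a Gamma(shape α, rate β) prior, the Poisson likelihood is conjugate: the posterior is Gamma(α + ΣXᵢ, β + n).
Batch 1: sum of counts S = 91 over n = 8 pages.
After batch 1: Gamma(α+S, β+n) = Gamma(9.36+91, 2.77+8) = Gamma(100.36, 10.77).
Batch 2: sum of counts S = 85 over n = 8 pages.
After batch 2: Gamma(α+S, β+n) = Gamma(100.36+85, 10.77+8) = Gamma(185.36, 18.77).
Posterior mean = α/β = 185.36/18.77 = 9.8753.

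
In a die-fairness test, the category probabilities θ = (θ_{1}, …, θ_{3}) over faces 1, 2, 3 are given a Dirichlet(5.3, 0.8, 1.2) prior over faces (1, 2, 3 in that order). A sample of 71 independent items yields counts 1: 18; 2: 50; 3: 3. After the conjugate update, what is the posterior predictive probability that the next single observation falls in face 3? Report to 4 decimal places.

The Dirichlet prior is conjugate to the Multinomial likelihood: each posterior αⱼ = prior αⱼ + observed count nⱼ.
Posterior concentration: (23.3, 50.8, 4.2), total = 78.3.
P(next = 3 | data) = α_{3}/Σα = 0.0536.

0.0536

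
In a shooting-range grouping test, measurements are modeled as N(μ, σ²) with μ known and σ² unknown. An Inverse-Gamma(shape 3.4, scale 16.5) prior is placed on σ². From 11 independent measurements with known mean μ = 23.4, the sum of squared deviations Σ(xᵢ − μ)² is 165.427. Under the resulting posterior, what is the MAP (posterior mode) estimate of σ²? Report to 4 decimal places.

10.0216

With known mean μ and an Inverse-Gamma(α, β) prior on σ², the Normal likelihood is conjugate: posterior is Inv-Gamma(α + n/2, β + Σ(xᵢ−μ)²/2).
Posterior: Inv-Gamma(3.4 + 11/2, 16.5 + 165.427/2) = Inv-Gamma(8.90, 99.2135).
Mode = β/(α+1) = 99.2135/9.90 = 10.0216.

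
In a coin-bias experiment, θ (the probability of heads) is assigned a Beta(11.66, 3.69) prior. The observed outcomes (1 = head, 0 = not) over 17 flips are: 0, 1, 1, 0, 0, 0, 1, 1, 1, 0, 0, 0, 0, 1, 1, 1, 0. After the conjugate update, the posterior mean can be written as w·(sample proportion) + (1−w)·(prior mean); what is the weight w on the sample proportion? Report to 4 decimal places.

The Beta prior is conjugate to a Binomial/Bernoulli likelihood; the update adds successes to α and failures to β.
Posterior mean = (α₀+k)/(α₀+β₀+n) = [n/(α₀+β₀+n)]·(k/n) + [(α₀+β₀)/(α₀+β₀+n)]·α₀/(α₀+β₀), so only n and the prior enter the weight.
The weight on the data is w = n/(α₀+β₀+n) = 17/(11.66+3.69+17) = 17/32.35 = 0.5255.

0.5255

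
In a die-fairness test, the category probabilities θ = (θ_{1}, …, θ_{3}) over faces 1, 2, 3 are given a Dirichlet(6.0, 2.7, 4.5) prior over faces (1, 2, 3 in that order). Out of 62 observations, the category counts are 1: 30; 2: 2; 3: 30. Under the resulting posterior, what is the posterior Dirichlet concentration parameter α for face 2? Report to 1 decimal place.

4.7

The Dirichlet prior is conjugate to the Multinomial likelihood: each posterior αⱼ = prior αⱼ + observed count nⱼ.
Posterior concentration: (36.0, 4.7, 34.5), total = 75.2.
α_{2} = 2.7 + 2 = 4.7.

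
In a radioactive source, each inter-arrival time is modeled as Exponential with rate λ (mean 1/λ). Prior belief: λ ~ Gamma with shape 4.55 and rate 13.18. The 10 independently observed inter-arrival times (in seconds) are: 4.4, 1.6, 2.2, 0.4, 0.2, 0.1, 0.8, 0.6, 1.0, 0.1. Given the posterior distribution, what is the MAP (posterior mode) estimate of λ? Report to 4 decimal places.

With a Gamma(shape α, rate β) prior on the exponential rate λ, the posterior after n observations with total T = Σxᵢ is Gamma(α+n, β+T).
Sum of observations T = 11.4 seconds; n = 10.
Posterior: Gamma(4.55+10, 13.18+11.4) = Gamma(14.55, 24.58).
Mode = (α−1)/β = 0.5513.

0.5513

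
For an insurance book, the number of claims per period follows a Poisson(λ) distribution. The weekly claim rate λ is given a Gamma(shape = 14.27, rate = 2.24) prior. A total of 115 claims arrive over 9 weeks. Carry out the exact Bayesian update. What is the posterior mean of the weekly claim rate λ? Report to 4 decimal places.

With a Gamma(shape α, rate β) prior, the Poisson likelihood is conjugate: the posterior is Gamma(α + ΣXᵢ, β + n).
Posterior: Gamma(α+S, β+n) = Gamma(14.27+115, 2.24+9) = Gamma(129.27, 11.24).
Posterior mean = α/β = 129.27/11.24 = 11.5009.

11.5009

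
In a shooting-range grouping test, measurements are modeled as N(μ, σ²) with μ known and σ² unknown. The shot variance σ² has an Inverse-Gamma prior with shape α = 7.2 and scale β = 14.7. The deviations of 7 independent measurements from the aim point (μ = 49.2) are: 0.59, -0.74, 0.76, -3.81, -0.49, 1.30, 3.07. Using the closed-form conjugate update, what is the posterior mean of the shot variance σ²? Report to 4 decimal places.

With known mean μ and an Inverse-Gamma(α, β) prior on σ², the Normal likelihood is conjugate: posterior is Inv-Gamma(α + n/2, β + Σ(xᵢ−μ)²/2).
Σ(xᵢ−μ)² = (0.59)² + (-0.74)² + (0.76)² + (-3.81)² + (-0.49)² + (1.30)² + (3.07)² = 27.3444.
Posterior: Inv-Gamma(7.2 + 7/2, 14.7 + 27.3444/2) = Inv-Gamma(10.70, 28.37220).
E[σ²|data] = β/(α−1) = 28.37220/9.70 = 2.9250.

2.9250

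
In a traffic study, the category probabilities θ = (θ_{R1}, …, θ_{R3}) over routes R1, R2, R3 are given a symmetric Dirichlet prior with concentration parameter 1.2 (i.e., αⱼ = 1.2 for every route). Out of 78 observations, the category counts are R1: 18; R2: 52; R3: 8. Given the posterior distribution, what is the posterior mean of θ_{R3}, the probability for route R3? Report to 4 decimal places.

0.1127

The Dirichlet prior is conjugate to the Multinomial likelihood: each posterior αⱼ = prior αⱼ + observed count nⱼ.
Posterior concentration: (19.2, 53.2, 9.2), total = 81.6.
E[θ_{R3}|data] = α_{R3}/Σα = 9.2/81.6 = 0.1127.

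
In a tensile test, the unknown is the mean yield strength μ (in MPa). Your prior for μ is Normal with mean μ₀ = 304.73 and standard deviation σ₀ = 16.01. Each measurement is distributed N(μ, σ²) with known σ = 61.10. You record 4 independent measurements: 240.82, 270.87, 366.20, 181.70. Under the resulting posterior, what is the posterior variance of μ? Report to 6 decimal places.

For Normal data with known variance σ², a Normal(μ₀, σ₀²) prior on μ is conjugate. Posterior precision = 1/σ₀² + n/σ²; posterior mean is the precision-weighted average of μ₀ and x̄.
σ₀² = 16.01² = 256.3201, σ² = 61.10² = 3733.21; σ² + n·σ₀² = 3733.21 + 4·256.3201 = 4758.4904.
Posterior precision = 1/σ₀² + n/σ² = 1/256.3201 + 4/3733.21 = (σ² + n·σ₀²)/(σ₀²σ²) = 4758.4904/(256.3201·3733.21); posterior variance σₙ² = σ₀²σ²/(σ² + n·σ₀²) = 256.3201·3733.21/4758.4904 = 201.092506.

201.092506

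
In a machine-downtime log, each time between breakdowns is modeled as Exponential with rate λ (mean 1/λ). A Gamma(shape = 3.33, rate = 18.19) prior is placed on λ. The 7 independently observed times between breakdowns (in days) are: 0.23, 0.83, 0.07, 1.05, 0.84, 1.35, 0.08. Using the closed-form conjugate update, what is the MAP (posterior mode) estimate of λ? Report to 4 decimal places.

0.4121

With a Gamma(shape α, rate β) prior on the exponential rate λ, the posterior after n observations with total T = Σxᵢ is Gamma(α+n, β+T).
Sum of observations T = 4.45 days; n = 7.
Posterior: Gamma(3.33+7, 18.19+4.45) = Gamma(10.33, 22.64).
Mode = (α−1)/β = 0.4121.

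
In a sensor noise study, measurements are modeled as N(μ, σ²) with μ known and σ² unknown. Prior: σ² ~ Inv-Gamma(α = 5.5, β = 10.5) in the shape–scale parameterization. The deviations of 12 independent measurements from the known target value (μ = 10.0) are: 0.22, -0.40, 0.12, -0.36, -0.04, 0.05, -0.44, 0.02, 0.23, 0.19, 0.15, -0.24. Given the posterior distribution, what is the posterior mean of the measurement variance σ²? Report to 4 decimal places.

1.0343

With known mean μ and an Inverse-Gamma(α, β) prior on σ², the Normal likelihood is conjugate: posterior is Inv-Gamma(α + n/2, β + Σ(xᵢ−μ)²/2).
Σ(xᵢ−μ)² = (0.22)² + (-0.40)² + (0.12)² + (-0.36)² + (-0.04)² + (0.05)² + (-0.44)² + (0.02)² + (0.23)² + (0.19)² + (0.15)² + (-0.24)² = 0.7196.
Posterior: Inv-Gamma(5.5 + 12/2, 10.5 + 0.7196/2) = Inv-Gamma(11.50, 10.85980).
E[σ²|data] = β/(α−1) = 10.85980/10.50 = 1.0343.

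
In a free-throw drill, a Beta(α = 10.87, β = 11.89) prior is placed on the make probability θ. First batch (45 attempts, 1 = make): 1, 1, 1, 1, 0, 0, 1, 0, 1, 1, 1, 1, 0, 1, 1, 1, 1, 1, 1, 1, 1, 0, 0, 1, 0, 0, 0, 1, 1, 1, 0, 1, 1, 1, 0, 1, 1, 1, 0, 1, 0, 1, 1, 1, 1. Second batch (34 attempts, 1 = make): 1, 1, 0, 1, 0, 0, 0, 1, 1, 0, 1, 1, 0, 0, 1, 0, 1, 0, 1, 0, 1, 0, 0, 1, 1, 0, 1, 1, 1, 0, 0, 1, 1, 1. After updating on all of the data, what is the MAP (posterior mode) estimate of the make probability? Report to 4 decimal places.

0.6102

The Beta prior is conjugate to a Binomial/Bernoulli likelihood; the update adds successes to α and failures to β.
After batch 1: Beta(10.87+32, 11.89+13) = Beta(42.87, 24.89).
After batch 2: Beta(42.87+19, 24.89+15) = Beta(61.87, 39.89).
Mode of Beta(a,b) for a,b>1 is (a−1)/(a+b−2) = 60.87/99.76 = 0.6102.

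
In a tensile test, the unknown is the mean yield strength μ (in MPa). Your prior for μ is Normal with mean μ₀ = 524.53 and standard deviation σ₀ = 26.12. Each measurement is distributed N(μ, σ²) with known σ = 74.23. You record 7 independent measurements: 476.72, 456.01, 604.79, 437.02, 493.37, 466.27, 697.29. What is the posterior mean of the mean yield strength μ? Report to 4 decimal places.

521.8609

For Normal data with known variance σ², a Normal(μ₀, σ₀²) prior on μ is conjugate. Posterior precision = 1/σ₀² + n/σ²; posterior mean is the precision-weighted average of μ₀ and x̄.
Σxᵢ = 476.72 + 456.01 + 604.79 + 437.02 + 493.37 + 466.27 + 697.29 = 3631.47, so n·x̄ = 3631.47.
σ₀² = 26.12² = 682.2544, σ² = 74.23² = 5510.0929; σ² + n·σ₀² = 5510.0929 + 7·682.2544 = 10285.8737.
Posterior mean = (μ₀/σ₀² + n·x̄/σ²)/(1/σ₀² + n/σ²) = (σ²·μ₀ + σ₀²·n·x̄)/(σ² + n·σ₀²) = (5510.0929·524.53 + 682.2544·3631.47)/10285.8737 = 5367795.414805/10285.8737 = 521.8609.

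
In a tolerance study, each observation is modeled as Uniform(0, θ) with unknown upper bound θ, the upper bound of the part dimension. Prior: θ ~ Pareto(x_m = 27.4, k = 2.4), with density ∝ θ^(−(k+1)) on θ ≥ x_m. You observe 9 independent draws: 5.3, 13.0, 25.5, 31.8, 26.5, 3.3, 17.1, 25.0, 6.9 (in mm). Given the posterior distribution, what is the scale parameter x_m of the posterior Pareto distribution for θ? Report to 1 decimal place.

31.8

A Pareto(scale x_m, shape k) prior on the upper bound θ of Uniform(0, θ) is conjugate: posterior is Pareto(max(x_m, max xᵢ), k + n).
Sample maximum = 31.8; prior scale x_m = 27.4 → posterior scale = max = 31.8.
Posterior shape = 2.4 + 9 = 11.4.
Posterior scale x_m = 31.8.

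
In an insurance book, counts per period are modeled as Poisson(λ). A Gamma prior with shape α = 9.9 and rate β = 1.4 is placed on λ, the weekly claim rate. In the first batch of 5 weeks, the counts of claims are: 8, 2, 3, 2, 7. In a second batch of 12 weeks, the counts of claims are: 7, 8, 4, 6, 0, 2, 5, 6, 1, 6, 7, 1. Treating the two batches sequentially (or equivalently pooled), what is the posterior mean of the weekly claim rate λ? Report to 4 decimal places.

With a Gamma(shape α, rate β) prior, the Poisson likelihood is conjugate: the posterior is Gamma(α + ΣXᵢ, β + n).
Batch 1: sum of counts S = 22 over n = 5 weeks.
After batch 1: Gamma(α+S, β+n) = Gamma(9.9+22, 1.4+5) = Gamma(31.9, 6.4).
Batch 2: sum of counts S = 53 over n = 12 weeks.
After batch 2: Gamma(α+S, β+n) = Gamma(31.9+53, 6.4+12) = Gamma(84.9, 18.4).
Posterior mean = α/β = 84.9/18.4 = 4.6141.

4.6141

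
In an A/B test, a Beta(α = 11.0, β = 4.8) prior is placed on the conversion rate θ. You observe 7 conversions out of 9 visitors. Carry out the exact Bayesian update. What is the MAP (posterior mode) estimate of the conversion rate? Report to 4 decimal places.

0.7456

The Beta prior is conjugate to a Binomial/Bernoulli likelihood; the update adds successes to α and failures to β.
Posterior: Beta(α+k, β+n−k) = Beta(11.0+7, 4.8+2) = Beta(18.0, 6.8).
Mode of Beta(a,b) for a,b>1 is (a−1)/(a+b−2) = 17.0/22.8 = 0.7456.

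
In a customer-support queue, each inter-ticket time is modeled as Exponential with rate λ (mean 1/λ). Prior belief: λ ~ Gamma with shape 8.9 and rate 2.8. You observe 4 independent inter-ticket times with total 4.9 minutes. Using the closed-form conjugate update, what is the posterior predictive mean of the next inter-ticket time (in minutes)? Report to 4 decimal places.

With a Gamma(shape α, rate β) prior on the exponential rate λ, the posterior after n observations with total T = Σxᵢ is Gamma(α+n, β+T).
Posterior: Gamma(8.9+4, 2.8+4.9) = Gamma(12.9, 7.7).
The predictive distribution for the next observation is Lomax; its mean is β/(α−1) = 7.7/11.9 = 0.6471.

0.6471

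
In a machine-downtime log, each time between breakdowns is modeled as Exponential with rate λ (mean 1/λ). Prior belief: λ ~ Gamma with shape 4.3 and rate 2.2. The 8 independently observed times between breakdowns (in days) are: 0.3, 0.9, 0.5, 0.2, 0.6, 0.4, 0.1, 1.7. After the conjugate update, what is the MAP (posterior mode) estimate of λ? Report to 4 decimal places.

With a Gamma(shape α, rate β) prior on the exponential rate λ, the posterior after n observations with total T = Σxᵢ is Gamma(α+n, β+T).
Sum of observations T = 4.7 days; n = 8.
Posterior: Gamma(4.3+8, 2.2+4.7) = Gamma(12.3, 6.9).
Mode = (α−1)/β = 1.6377.

1.6377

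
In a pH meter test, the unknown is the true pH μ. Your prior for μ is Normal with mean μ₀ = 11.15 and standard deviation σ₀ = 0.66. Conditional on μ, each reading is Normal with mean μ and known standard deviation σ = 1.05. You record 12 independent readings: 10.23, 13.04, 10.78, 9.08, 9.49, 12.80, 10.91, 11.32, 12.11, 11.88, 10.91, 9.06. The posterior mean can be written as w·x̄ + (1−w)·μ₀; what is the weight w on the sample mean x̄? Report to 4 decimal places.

0.8258

For Normal data with known variance σ², a Normal(μ₀, σ₀²) prior on μ is conjugate. Posterior precision = 1/σ₀² + n/σ²; posterior mean is the precision-weighted average of μ₀ and x̄.
σ₀² = 0.66² = 0.4356, σ² = 1.05² = 1.1025. Prior precision 1/σ₀² = 1/0.4356; data precision n/σ² = 12/1.1025.
w = (n/σ²)/(1/σ₀² + n/σ²) = n·σ₀²/(σ² + n·σ₀²) = 12·0.4356/(1.1025 + 12·0.4356) = 5.2272/6.3297 = 0.8258.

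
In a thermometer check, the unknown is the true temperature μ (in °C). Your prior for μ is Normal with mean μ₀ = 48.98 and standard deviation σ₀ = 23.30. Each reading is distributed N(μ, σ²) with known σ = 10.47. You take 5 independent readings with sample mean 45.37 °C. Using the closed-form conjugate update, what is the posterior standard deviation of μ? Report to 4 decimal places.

4.5906

For Normal data with known variance σ², a Normal(μ₀, σ₀²) prior on μ is conjugate. Posterior precision = 1/σ₀² + n/σ²; posterior mean is the precision-weighted average of μ₀ and x̄.
σ₀² = 23.30² = 542.89, σ² = 10.47² = 109.6209; σ² + n·σ₀² = 109.6209 + 5·542.89 = 2824.0709.
Posterior precision = 1/σ₀² + n/σ² = 1/542.89 + 5/109.6209 = (σ² + n·σ₀²)/(σ₀²σ²) = 2824.0709/(542.89·109.6209); posterior variance σₙ² = σ₀²σ²/(σ² + n·σ₀²) = 542.89·109.6209/2824.0709 = 21.073157.
Posterior SD = √σₙ² = √(542.89·109.6209/2824.0709) = 4.5906.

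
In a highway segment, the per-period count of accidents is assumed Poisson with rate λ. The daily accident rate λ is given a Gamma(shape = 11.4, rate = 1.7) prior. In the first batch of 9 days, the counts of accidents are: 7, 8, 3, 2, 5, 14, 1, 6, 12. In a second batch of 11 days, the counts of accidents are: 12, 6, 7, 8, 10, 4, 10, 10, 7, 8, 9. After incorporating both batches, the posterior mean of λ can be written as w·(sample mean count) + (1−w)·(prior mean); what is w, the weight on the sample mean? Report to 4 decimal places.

0.9217

With a Gamma(shape α, rate β) prior, the Poisson likelihood is conjugate: the posterior is Gamma(α + ΣXᵢ, β + n).
Total number of days: n = 9 + 11 = 20.
Posterior mean = (α₀+S)/(β₀+n) = [n/(β₀+n)]·(S/n) + [β₀/(β₀+n)]·(α₀/β₀), so only n and β₀ enter the weight.
Weight on data w = n/(β₀+n) = 20/(1.7+20) = 20/21.7 = 0.9217.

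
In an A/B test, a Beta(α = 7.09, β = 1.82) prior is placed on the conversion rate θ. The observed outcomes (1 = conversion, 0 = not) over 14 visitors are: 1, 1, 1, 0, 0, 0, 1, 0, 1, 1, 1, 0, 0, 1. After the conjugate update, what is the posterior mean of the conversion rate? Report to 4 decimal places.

The Beta prior is conjugate to a Binomial/Bernoulli likelihood; the update adds successes to α and failures to β.
Posterior: Beta(α+k, β+n−k) = Beta(7.09+8, 1.82+6) = Beta(15.09, 7.82).
Posterior mean = α/(α+β) = 15.09/22.91 = 0.6587.

0.6587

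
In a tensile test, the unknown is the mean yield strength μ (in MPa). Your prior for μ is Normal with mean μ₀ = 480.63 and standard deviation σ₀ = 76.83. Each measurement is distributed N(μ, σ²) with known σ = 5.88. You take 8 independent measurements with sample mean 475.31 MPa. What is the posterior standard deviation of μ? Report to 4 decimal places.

For Normal data with known variance σ², a Normal(μ₀, σ₀²) prior on μ is conjugate. Posterior precision = 1/σ₀² + n/σ²; posterior mean is the precision-weighted average of μ₀ and x̄.
σ₀² = 76.83² = 5902.8489, σ² = 5.88² = 34.5744; σ² + n·σ₀² = 34.5744 + 8·5902.8489 = 47257.3656.
Posterior precision = 1/σ₀² + n/σ² = 1/5902.8489 + 8/34.5744 = (σ² + n·σ₀²)/(σ₀²σ²) = 47257.3656/(5902.8489·34.5744); posterior variance σₙ² = σ₀²σ²/(σ² + n·σ₀²) = 5902.8489·34.5744/47257.3656 = 4.318638.
Posterior SD = √σₙ² = √(5902.8489·34.5744/47257.3656) = 2.0781.

2.0781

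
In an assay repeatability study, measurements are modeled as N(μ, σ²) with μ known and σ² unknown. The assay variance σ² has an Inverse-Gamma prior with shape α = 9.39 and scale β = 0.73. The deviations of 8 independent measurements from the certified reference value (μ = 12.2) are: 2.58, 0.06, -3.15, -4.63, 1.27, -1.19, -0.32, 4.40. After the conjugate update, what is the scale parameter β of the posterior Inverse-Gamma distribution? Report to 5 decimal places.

With known mean μ and an Inverse-Gamma(α, β) prior on σ², the Normal likelihood is conjugate: posterior is Inv-Gamma(α + n/2, β + Σ(xᵢ−μ)²/2).
Σ(xᵢ−μ)² = (2.58)² + (0.06)² + (-3.15)² + (-4.63)² + (1.27)² + (-1.19)² + (-0.32)² + (4.40)² = 60.5108.
Posterior: Inv-Gamma(9.39 + 8/2, 0.73 + 60.5108/2) = Inv-Gamma(13.39, 30.98540).
Posterior β = 30.98540.

30.98540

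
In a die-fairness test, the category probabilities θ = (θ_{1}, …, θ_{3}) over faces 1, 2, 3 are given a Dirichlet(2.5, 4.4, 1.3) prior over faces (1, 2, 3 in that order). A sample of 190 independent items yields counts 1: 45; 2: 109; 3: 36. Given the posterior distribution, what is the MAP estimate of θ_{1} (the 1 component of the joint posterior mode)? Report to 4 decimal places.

0.2382

The Dirichlet prior is conjugate to the Multinomial likelihood: each posterior αⱼ = prior αⱼ + observed count nⱼ.
Posterior concentration: (47.5, 113.4, 37.3), total = 198.2.
Joint mode component: (α_{1}−1)/(Σα−K) = 46.5/195.2 = 0.2382.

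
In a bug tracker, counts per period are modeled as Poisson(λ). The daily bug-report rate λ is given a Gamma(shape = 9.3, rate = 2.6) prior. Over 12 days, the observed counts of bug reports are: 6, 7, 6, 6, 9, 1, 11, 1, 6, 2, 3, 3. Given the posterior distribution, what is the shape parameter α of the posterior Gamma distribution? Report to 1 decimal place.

70.3

With a Gamma(shape α, rate β) prior, the Poisson likelihood is conjugate: the posterior is Gamma(α + ΣXᵢ, β + n).
Sum of counts S = 61 over n = 12 days.
Posterior: Gamma(α+S, β+n) = Gamma(9.3+61, 2.6+12) = Gamma(70.3, 14.6).
Posterior α = 70.3.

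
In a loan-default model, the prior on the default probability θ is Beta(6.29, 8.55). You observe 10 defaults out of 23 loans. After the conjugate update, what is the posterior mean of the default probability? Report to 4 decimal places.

0.4305

The Beta prior is conjugate to a Binomial/Bernoulli likelihood; the update adds successes to α and failures to β.
Posterior: Beta(α+k, β+n−k) = Beta(6.29+10, 8.55+13) = Beta(16.29, 21.55).
Posterior mean = α/(α+β) = 16.29/37.84 = 0.4305.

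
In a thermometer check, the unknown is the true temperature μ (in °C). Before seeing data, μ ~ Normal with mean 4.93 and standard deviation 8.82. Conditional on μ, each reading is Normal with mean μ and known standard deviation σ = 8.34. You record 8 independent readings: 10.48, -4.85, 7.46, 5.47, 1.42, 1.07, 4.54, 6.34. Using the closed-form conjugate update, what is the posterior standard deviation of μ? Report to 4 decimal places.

2.7965

For Normal data with known variance σ², a Normal(μ₀, σ₀²) prior on μ is conjugate. Posterior precision = 1/σ₀² + n/σ²; posterior mean is the precision-weighted average of μ₀ and x̄.
σ₀² = 8.82² = 77.7924, σ² = 8.34² = 69.5556; σ² + n·σ₀² = 69.5556 + 8·77.7924 = 691.8948.
Posterior precision = 1/σ₀² + n/σ² = 1/77.7924 + 8/69.5556 = (σ² + n·σ₀²)/(σ₀²σ²) = 691.8948/(77.7924·69.5556); posterior variance σₙ² = σ₀²σ²/(σ² + n·σ₀²) = 77.7924·69.5556/691.8948 = 7.820404.
Posterior SD = √σₙ² = √(77.7924·69.5556/691.8948) = 2.7965.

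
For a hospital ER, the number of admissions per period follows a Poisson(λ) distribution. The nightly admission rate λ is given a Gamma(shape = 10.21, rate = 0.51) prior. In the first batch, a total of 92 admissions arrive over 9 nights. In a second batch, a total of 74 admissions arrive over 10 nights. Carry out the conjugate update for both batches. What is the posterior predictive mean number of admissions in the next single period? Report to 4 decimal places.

With a Gamma(shape α, rate β) prior, the Poisson likelihood is conjugate: the posterior is Gamma(α + ΣXᵢ, β + n).
After batch 1: Gamma(α+S, β+n) = Gamma(10.21+92, 0.51+9) = Gamma(102.21, 9.51).
After batch 2: Gamma(α+S, β+n) = Gamma(102.21+74, 9.51+10) = Gamma(176.21, 19.51).
The predictive distribution for one future period is NegBinom with mean α/β = 9.0318.

9.0318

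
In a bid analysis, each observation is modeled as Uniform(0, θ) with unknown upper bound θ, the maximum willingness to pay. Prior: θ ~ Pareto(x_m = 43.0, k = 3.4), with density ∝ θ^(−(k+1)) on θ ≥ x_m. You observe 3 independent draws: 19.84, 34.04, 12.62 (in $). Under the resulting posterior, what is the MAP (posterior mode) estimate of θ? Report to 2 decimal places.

A Pareto(scale x_m, shape k) prior on the upper bound θ of Uniform(0, θ) is conjugate: posterior is Pareto(max(x_m, max xᵢ), k + n).
Sample maximum = 34.04; prior scale x_m = 43.0 → posterior scale = max = 43.00.
Posterior shape = 3.4 + 3 = 6.4.
The Pareto density is decreasing on [x_m, ∞), so the mode is x_m = 43.00.

43.00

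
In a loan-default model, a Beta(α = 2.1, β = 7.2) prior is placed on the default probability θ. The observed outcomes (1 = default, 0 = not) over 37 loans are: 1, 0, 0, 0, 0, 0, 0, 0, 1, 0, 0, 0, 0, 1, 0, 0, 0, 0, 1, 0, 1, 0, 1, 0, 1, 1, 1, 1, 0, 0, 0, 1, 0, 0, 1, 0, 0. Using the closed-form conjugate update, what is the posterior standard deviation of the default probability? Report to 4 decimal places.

0.0669

The Beta prior is conjugate to a Binomial/Bernoulli likelihood; the update adds successes to α and failures to β.
Posterior: Beta(α+k, β+n−k) = Beta(2.1+12, 7.2+25) = Beta(14.1, 32.2).
Var = αβ/((α+β)²(α+β+1)) = 14.1·32.2/(46.3²·47.3) = 0.00447767; SD = √0.00447767 = 0.0669.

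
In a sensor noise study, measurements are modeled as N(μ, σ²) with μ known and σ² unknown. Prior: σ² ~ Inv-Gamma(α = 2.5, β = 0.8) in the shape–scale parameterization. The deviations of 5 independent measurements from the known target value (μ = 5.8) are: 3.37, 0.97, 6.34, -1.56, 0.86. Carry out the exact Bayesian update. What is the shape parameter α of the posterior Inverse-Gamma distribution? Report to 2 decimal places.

5.00

With known mean μ and an Inverse-Gamma(α, β) prior on σ², the Normal likelihood is conjugate: posterior is Inv-Gamma(α + n/2, β + Σ(xᵢ−μ)²/2).
Σ(xᵢ−μ)² = (3.37)² + (0.97)² + (6.34)² + (-1.56)² + (0.86)² = 55.6666.
Posterior: Inv-Gamma(2.5 + 5/2, 0.8 + 55.6666/2) = Inv-Gamma(5.00, 28.63330).
Posterior α = 5.00.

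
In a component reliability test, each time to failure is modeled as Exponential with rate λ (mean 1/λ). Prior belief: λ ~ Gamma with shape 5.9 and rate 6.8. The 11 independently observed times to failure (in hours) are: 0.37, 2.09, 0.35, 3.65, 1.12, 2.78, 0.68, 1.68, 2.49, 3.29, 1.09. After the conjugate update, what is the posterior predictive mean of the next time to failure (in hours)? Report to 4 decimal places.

With a Gamma(shape α, rate β) prior on the exponential rate λ, the posterior after n observations with total T = Σxᵢ is Gamma(α+n, β+T).
Sum of observations T = 19.59 hours; n = 11.
Posterior: Gamma(5.9+11, 6.8+19.59) = Gamma(16.9, 26.39).
The predictive distribution for the next observation is Lomax; its mean is β/(α−1) = 26.39/15.9 = 1.6597.

1.6597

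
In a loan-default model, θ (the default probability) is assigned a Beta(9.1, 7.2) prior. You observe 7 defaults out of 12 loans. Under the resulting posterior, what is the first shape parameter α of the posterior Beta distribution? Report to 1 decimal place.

16.1

The Beta prior is conjugate to a Binomial/Bernoulli likelihood; the update adds successes to α and failures to β.
Posterior: Beta(α+k, β+n−k) = Beta(9.1+7, 7.2+5) = Beta(16.1, 12.2).
Posterior α = 16.1.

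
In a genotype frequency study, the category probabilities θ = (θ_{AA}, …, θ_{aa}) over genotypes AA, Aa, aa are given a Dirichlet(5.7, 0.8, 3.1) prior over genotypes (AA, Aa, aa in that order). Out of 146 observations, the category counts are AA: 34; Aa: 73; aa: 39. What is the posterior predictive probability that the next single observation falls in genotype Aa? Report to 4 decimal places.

0.4743

The Dirichlet prior is conjugate to the Multinomial likelihood: each posterior αⱼ = prior αⱼ + observed count nⱼ.
Posterior concentration: (39.7, 73.8, 42.1), total = 155.6.
P(next = Aa | data) = α_{Aa}/Σα = 0.4743.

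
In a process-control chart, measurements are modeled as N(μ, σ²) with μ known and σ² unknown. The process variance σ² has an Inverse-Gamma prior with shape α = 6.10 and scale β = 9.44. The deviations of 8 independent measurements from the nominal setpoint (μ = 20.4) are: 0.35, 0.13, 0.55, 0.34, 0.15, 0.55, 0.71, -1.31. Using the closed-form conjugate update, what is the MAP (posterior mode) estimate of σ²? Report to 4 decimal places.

With known mean μ and an Inverse-Gamma(α, β) prior on σ², the Normal likelihood is conjugate: posterior is Inv-Gamma(α + n/2, β + Σ(xᵢ−μ)²/2).
Σ(xᵢ−μ)² = (0.35)² + (0.13)² + (0.55)² + (0.34)² + (0.15)² + (0.55)² + (0.71)² + (-1.31)² = 3.1027.
Posterior: Inv-Gamma(6.10 + 8/2, 9.44 + 3.1027/2) = Inv-Gamma(10.10, 10.99135).
Mode = β/(α+1) = 10.99135/11.10 = 0.9902.

0.9902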